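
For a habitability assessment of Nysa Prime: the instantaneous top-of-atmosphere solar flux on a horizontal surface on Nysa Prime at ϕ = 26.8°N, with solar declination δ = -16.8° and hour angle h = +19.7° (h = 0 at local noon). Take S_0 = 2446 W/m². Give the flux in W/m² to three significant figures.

cos θ_z = sin ϕ sin δ + cos ϕ cos δ cos h = -0.130318 + 0.804477 = 0.674159.
Flux = S_0 · cos θ_z = 2446 × 0.674159 = 1649 W/m².

1.65e+03 W/m²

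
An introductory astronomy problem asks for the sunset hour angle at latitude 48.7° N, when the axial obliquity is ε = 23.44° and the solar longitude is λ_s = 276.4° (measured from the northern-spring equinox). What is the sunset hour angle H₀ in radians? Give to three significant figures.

H₀ = 1.06 rad

Solar declination: sin δ = sin ε · sin λ_s = sin 23.44° × sin 276.4° = -0.39531, so δ = -23.285°.
cos H₀ = −tan φ · tan δ = −tan(+48.7°) × tan(-23.285°) = 0.4899, so H₀ = 1.0589 rad = 60.67°.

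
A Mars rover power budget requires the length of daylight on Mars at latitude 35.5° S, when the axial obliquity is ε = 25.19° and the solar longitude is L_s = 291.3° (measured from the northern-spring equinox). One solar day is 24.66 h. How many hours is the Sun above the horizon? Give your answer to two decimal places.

14.79 h

Solar declination: sin δ = sin ε · sin L_s = sin 25.19° × sin 291.3° = -0.39655, so δ = -23.363°.
cos h₀ = −tan ϕ · tan δ = −tan(-35.5°) × tan(-23.363°) = -0.3081, so h₀ = 1.8840 rad = 107.95°.
Daylight = 2h₀/(2π) × 24.66 h = (1.8840/π) × 24.66 = 14.79 h.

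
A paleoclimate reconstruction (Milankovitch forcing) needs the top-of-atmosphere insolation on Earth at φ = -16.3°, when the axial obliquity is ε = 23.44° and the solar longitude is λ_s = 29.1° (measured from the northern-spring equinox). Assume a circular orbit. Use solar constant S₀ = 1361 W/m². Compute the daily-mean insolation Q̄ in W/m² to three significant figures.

Solar declination: sin δ = sin ε · sin λ_s = sin 23.44° × sin 29.1° = 0.19346, so δ = +11.155°.
cos H₀ = −tan(-16.3°) tan(+11.155°) = 0.0577, H₀ = 1.5131 rad.
Bracket: H₀ sin φ sin δ + cos φ cos δ sin H₀ = 1.5131×-0.28067×0.19346 + 0.95981×0.98111×0.99834 = -0.082159 + 0.940116 = 0.857957.
Q̄ = (S₀/π) × [bracket] = (1361/π) × 0.857957 = 371.7 W/m².

Q̄ ≈ 372 W/m²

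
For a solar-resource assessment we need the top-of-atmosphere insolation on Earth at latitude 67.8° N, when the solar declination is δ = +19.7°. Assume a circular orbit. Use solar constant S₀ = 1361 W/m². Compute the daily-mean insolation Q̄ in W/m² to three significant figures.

cos H₀ = −tan(+67.8°) tan(+19.700°) = -0.8774, H₀ = 2.6412 rad.
Bracket: H₀ sin φ sin δ + cos φ cos δ sin H₀ = 2.6412×0.92587×0.33710 + 0.37784×0.94147×0.47980 = 0.824347 + 0.170677 = 0.995024.
Q̄ = (S₀/π) × [bracket] = (1361/π) × 0.995024 = 431.1 W/m².

Q̄ ≈ 431 W/m²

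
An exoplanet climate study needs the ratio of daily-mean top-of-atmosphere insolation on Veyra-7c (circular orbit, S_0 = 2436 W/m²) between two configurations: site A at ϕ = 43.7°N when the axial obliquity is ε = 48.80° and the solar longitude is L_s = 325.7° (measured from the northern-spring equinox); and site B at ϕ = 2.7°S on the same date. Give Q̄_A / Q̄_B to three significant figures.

Q̄_A / Q̄_B ≈ 0.279

— Configuration A (ϕ=+43.7°):
Solar declination: sin δ = sin ε · sin L_s = sin 48.80° × sin 325.7° = -0.42401, so δ = -25.088°.
cos h₀ = −tan(+43.7°) tan(-25.088°) = 0.4474, h₀ = 1.1069 rad.
Bracket: h₀ sin ϕ sin δ + cos ϕ cos δ sin h₀ = 1.1069×0.69088×-0.42401 + 0.72297×0.90566×0.89434 = -0.324255 + 0.585583 = 0.261328.
Q̄ = (S_0/π) × [bracket] = (2436/π) × 0.261328 = 202.63 W/m².
— Configuration B (ϕ=-2.7°):
cos h₀ = −tan(-2.7°) tan(-25.088°) = -0.0221, h₀ = 1.5929 rad.
Bracket: h₀ sin ϕ sin δ + cos ϕ cos δ sin h₀ = 1.5929×-0.04711×-0.42401 + 0.99889×0.90566×0.99976 = 0.031818 + 0.904438 = 0.936256.
Q̄ = (S_0/π) × [bracket] = (2436/π) × 0.936256 = 725.98 W/m².
Ratio Q̄_A / Q̄_B = 202.63 / 725.98 = 0.2791.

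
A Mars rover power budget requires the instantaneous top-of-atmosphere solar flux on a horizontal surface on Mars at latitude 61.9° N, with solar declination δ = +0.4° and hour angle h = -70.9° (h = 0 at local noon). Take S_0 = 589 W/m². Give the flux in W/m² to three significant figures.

94.4 W/m²

cos θ_z = sin ϕ sin δ + cos ϕ cos δ cos h = 0.006158 + 0.154120 = 0.160278.
Flux = S_0 · cos θ_z = 589 × 0.160278 = 94.40 W/m².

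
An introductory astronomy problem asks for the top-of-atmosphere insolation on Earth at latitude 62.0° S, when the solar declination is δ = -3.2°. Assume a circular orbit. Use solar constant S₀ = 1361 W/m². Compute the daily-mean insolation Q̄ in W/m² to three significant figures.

Q̄ ≈ 238 W/m²

cos H₀ = −tan(-62.0°) tan(-3.200°) = -0.1051, H₀ = 1.6761 rad.
Bracket: H₀ sin φ sin δ + cos φ cos δ sin H₀ = 1.6761×-0.88295×-0.05582 + 0.46947×0.99844×0.99446 = 0.082609 + 0.466141 = 0.548750.
Q̄ = (S₀/π) × [bracket] = (1361/π) × 0.548750 = 237.7 W/m².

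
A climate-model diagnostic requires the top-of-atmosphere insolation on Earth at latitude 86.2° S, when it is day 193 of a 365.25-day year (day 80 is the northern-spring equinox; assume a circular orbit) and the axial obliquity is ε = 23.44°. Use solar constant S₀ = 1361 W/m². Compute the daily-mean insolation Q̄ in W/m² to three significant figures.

Q̄ ≈ 0.00 W/m²

Solar longitude: λ_s = 360° × (193 − 80)/365.25 = 111.376°.
sin δ = sin 23.44° × sin 111.376° = 0.37042, so δ = +21.742°.
cos H₀ = −tan(-86.2°) tan(+21.742°) = 6.0041 ≥ 1 ⇒ polar night, H₀ = 0 and Q̄ = 0.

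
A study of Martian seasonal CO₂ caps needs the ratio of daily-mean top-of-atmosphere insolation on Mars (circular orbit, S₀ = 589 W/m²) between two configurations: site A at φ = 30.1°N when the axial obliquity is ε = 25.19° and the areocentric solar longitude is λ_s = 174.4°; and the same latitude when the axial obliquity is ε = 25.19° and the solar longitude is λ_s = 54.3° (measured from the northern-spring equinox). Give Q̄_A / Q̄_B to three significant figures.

Q̄_A / Q̄_B ≈ 0.814

— Configuration A (φ=+30.1°):
sin δ = sin 25.19° × sin 174.4° = 0.04153, so δ = +2.380°.
cos H₀ = −tan(+30.1°) tan(+2.380°) = -0.0241, H₀ = 1.5949 rad.
Bracket: H₀ sin φ sin δ + cos φ cos δ sin H₀ = 1.5949×0.50151×0.04153 + 0.86515×0.99914×0.99971 = 0.033218 + 0.864155 = 0.897373.
Q̄ = (S₀/π) × [bracket] = (589/π) × 0.897373 = 168.24 W/m².
— Configuration B (φ=+30.1°):
Solar declination: sin δ = sin ε · sin λ_s = sin 25.19° × sin 54.3° = 0.34564, so δ = +20.221°.
cos H₀ = −tan(+30.1°) tan(+20.221°) = -0.2135, H₀ = 1.7860 rad.
Bracket: H₀ sin φ sin δ + cos φ cos δ sin H₀ = 1.7860×0.50151×0.34564 + 0.86515×0.93837×0.97694 = 0.309589 + 0.793110 = 1.102699.
Q̄ = (S₀/π) × [bracket] = (589/π) × 1.102699 = 206.74 W/m².
Ratio Q̄_A / Q̄_B = 168.24 / 206.74 = 0.8138.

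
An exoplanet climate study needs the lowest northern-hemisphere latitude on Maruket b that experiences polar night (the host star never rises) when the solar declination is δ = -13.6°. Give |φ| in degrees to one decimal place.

Polar night requires cos H₀ = −tan φ tan δ ≥ 1, i.e. tan φ tan δ ≤ −1.
The boundary is |tan φ| · |tan δ| = 1, so |φ| = 90° − |δ| = 90° − 13.6° = 76.4° in the northern hemisphere.

|φ| = 76.4°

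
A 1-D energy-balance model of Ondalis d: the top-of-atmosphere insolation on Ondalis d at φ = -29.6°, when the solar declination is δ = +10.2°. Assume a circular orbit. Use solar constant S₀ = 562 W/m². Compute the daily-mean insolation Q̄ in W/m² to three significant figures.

cos H₀ = −tan(-29.6°) tan(+10.200°) = 0.1022, H₀ = 1.4684 rad.
Bracket: H₀ sin φ sin δ + cos φ cos δ sin H₀ = 1.4684×-0.49394×0.17708 + 0.86949×0.98420×0.99476 = -0.128436 + 0.851268 = 0.722832.
Q̄ = (S₀/π) × [bracket] = (562/π) × 0.722832 = 129.3 W/m².

Q̄ ≈ 129 W/m²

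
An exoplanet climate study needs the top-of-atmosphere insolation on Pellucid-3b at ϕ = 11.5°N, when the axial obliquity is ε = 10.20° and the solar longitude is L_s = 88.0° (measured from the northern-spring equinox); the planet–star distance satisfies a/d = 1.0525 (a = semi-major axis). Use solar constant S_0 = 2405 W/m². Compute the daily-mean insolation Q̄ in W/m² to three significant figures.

Q̄ ≈ 865 W/m²

Solar declination: sin δ = sin ε · sin L_s = sin 10.20° × sin 88.0° = 0.17698, so δ = +10.194°.
cos h₀ = −tan(+11.5°) tan(+10.194°) = -0.0366, h₀ = 1.6074 rad.
Bracket: h₀ sin ϕ sin δ + cos ϕ cos δ sin h₀ = 1.6074×0.19937×0.17698 + 0.97992×0.98422×0.99933 = 0.056716 + 0.963811 = 1.020527.
Inverse-square distance factor (a/d)² = 1.0525² = 1.107756.
Q̄ = (S_0/π) × 1.107756 × [bracket] = (2405/π) × 1.107756 × 1.020527 = 865.4 W/m².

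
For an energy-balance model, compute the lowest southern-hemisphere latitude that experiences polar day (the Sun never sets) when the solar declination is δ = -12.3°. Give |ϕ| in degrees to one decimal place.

Polar day requires cos h₀ = −tan ϕ tan δ ≤ −1, i.e. tan ϕ tan δ ≥ 1.
The boundary is |tan ϕ| · |tan δ| = 1, so |ϕ| = 90° − |δ| = 90° − 12.3° = 77.7° in the southern hemisphere.

|ϕ| = 77.7°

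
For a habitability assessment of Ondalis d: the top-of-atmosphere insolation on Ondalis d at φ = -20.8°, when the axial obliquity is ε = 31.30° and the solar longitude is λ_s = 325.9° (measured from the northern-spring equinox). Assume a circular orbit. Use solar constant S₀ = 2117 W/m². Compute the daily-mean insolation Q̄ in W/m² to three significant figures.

Q̄ ≈ 716 W/m²

Solar declination: sin δ = sin ε · sin λ_s = sin 31.30° × sin 325.9° = -0.29126, so δ = -16.934°.
cos H₀ = −tan(-20.8°) tan(-16.934°) = -0.1157, H₀ = 1.6867 rad.
Bracket: H₀ sin φ sin δ + cos φ cos δ sin H₀ = 1.6867×-0.35511×-0.29126 + 0.93483×0.95664×0.99329 = 0.174454 + 0.888295 = 1.062749.
Q̄ = (S₀/π) × [bracket] = (2117/π) × 1.062749 = 716.1 W/m².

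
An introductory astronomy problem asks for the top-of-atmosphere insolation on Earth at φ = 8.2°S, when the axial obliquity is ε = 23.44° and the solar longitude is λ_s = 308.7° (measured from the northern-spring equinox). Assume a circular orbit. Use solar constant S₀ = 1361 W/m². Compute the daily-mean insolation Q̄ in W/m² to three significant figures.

Q̄ ≈ 438 W/m²

Solar declination: sin δ = sin ε · sin λ_s = sin 23.44° × sin 308.7° = -0.31045, so δ = -18.086°.
cos H₀ = −tan(-8.2°) tan(-18.086°) = -0.0471, H₀ = 1.6179 rad.
Bracket: H₀ sin φ sin δ + cos φ cos δ sin H₀ = 1.6179×-0.14263×-0.31045 + 0.98978×0.95059×0.99889 = 0.071640 + 0.939831 = 1.011471.
Q̄ = (S₀/π) × [bracket] = (1361/π) × 1.011471 = 438.2 W/m².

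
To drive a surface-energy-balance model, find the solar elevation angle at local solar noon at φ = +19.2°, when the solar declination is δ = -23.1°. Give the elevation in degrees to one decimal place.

47.7°

At local noon the hour angle is zero, so the zenith angle equals |φ − δ| = |+19.2° − (-23.100°)| = 42.300°.
Elevation = 90° − 42.300° = 47.7°.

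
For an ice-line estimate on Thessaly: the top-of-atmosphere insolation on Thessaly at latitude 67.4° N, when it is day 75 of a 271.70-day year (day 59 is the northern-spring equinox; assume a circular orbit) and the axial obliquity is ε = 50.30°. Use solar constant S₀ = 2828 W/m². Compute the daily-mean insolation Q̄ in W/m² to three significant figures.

Solar longitude: λ_s = 360° × (75 − 59)/271.70 = 21.200°.
sin δ = sin 50.30° × sin 21.200° = 0.27823, so δ = +16.155°.
cos H₀ = −tan(+67.4°) tan(+16.155°) = -0.6959, H₀ = 2.3405 rad.
Bracket: H₀ sin φ sin δ + cos φ cos δ sin H₀ = 2.3405×0.92321×0.27823 + 0.38430×0.96051×0.71815 = 0.601192 + 0.265086 = 0.866278.
Q̄ = (S₀/π) × [bracket] = (2828/π) × 0.866278 = 779.8 W/m².

Q̄ ≈ 780 W/m²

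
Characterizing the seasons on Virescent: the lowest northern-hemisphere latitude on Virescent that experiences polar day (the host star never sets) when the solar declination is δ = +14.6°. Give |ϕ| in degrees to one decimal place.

Polar day requires cos h₀ = −tan ϕ tan δ ≤ −1, i.e. tan ϕ tan δ ≥ 1.
The boundary is |tan ϕ| · |tan δ| = 1, so |ϕ| = 90° − |δ| = 90° − 14.6° = 75.4° in the northern hemisphere.

|ϕ| = 75.4°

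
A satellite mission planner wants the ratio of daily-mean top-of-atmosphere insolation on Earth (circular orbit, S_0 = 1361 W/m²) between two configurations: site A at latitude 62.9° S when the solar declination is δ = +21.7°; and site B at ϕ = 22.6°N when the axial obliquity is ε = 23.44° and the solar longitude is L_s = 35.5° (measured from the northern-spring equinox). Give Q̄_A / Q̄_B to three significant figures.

— Configuration A (ϕ=-62.9°):
cos h₀ = −tan(-62.9°) tan(+21.700°) = 0.7777, h₀ = 0.6799 rad.
Bracket: h₀ sin ϕ sin δ + cos ϕ cos δ sin h₀ = 0.6799×-0.89021×0.36975 + 0.45554×0.92913×0.62869 = -0.223793 + 0.266097 = 0.042304.
Q̄ = (S_0/π) × [bracket] = (1361/π) × 0.042304 = 18.327 W/m².
— Configuration B (ϕ=+22.6°):
Solar declination: sin δ = sin ε · sin L_s = sin 23.44° × sin 35.5° = 0.23100, so δ = +13.356°.
cos h₀ = −tan(+22.6°) tan(+13.356°) = -0.0988, h₀ = 1.6698 rad.
Bracket: h₀ sin ϕ sin δ + cos ϕ cos δ sin h₀ = 1.6698×0.38430×0.23100 + 0.92321×0.97295×0.99510 = 0.148234 + 0.893836 = 1.042070.
Q̄ = (S_0/π) × [bracket] = (1361/π) × 1.042070 = 451.45 W/m².
Ratio Q̄_A / Q̄_B = 18.327 / 451.45 = 0.04060.

Q̄_A / Q̄_B ≈ 0.0406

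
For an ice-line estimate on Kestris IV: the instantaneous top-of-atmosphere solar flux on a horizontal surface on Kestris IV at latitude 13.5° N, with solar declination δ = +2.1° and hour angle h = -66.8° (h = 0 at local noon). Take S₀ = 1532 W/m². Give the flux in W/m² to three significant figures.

cos θ_z = sin φ sin δ + cos φ cos δ cos h = 0.008554 + 0.382800 = 0.391354.
Flux = S₀ · cos θ_z = 1532 × 0.391354 = 599.6 W/m².

600 W/m²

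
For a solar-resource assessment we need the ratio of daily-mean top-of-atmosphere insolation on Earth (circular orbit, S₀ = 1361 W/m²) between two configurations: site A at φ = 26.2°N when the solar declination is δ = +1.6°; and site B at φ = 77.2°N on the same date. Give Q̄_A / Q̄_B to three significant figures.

Q̄_A / Q̄_B ≈ 3.45

— Configuration A (φ=+26.2°):
cos H₀ = −tan(+26.2°) tan(+1.600°) = -0.0137, H₀ = 1.5845 rad.
Bracket: H₀ sin φ sin δ + cos φ cos δ sin H₀ = 1.5845×0.44151×0.02792 + 0.89726×0.99961×0.99991 = 0.019532 + 0.896829 = 0.916361.
Q̄ = (S₀/π) × [bracket] = (1361/π) × 0.916361 = 396.99 W/m².
— Configuration B (φ=+77.2°):
cos H₀ = −tan(+77.2°) tan(+1.600°) = -0.1229, H₀ = 1.6941 rad.
Bracket: H₀ sin φ sin δ + cos φ cos δ sin H₀ = 1.6941×0.97515×0.02792 + 0.22155×0.99961×0.99241 = 0.046124 + 0.219783 = 0.265907.
Q̄ = (S₀/π) × [bracket] = (1361/π) × 0.265907 = 115.20 W/m².
Ratio Q̄_A / Q̄_B = 396.99 / 115.20 = 3.446.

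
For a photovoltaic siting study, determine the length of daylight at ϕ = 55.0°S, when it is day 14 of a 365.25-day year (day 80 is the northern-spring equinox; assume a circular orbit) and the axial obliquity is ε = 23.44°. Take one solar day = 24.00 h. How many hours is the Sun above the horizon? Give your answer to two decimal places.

16.47 h

Solar longitude: L_s = 360° × (14 − 80)/365.25 = -65.051°, i.e. -65.051° + 360° = 294.949°.
sin δ = sin 23.44° × sin 294.949° = -0.36067, so δ = -21.141°.
cos h₀ = −tan ϕ · tan δ = −tan(-55.0°) × tan(-21.141°) = -0.5523, so h₀ = 2.1559 rad = 123.52°.
Daylight = 2h₀/(2π) × 24.00 h = (2.1559/π) × 24.00 = 16.47 h.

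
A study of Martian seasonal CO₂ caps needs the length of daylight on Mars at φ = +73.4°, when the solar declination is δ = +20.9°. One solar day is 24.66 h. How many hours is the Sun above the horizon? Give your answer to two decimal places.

24.66 h

Sunrise equation: cos H₀ = −tan φ · tan δ = -1.2809 ≤ −1, so the Sun never sets (polar day) and H₀ = π.
Daylight = 2H₀/(2π) × 24.66 h = (3.1416/π) × 24.66 = 24.66 h.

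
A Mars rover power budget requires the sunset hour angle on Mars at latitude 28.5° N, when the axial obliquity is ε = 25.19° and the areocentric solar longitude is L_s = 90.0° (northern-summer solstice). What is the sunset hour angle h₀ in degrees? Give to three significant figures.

sin δ = sin 25.19° × sin 90.0° = 0.42562, so δ = +25.190°.
cos h₀ = −tan ϕ · tan δ = −tan(+28.5°) × tan(+25.190°) = -0.2554, so h₀ = 1.8290 rad = 104.80°.

h₀ = 105°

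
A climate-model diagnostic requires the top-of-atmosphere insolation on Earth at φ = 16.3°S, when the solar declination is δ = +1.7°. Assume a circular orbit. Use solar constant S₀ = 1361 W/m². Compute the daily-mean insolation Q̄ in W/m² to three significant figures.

cos H₀ = −tan(-16.3°) tan(+1.700°) = 0.0087, H₀ = 1.5621 rad.
Bracket: H₀ sin φ sin δ + cos φ cos δ sin H₀ = 1.5621×-0.28067×0.02967 + 0.95981×0.99956×0.99996 = -0.013008 + 0.959349 = 0.946341.
Q̄ = (S₀/π) × [bracket] = (1361/π) × 0.946341 = 410.0 W/m².

Q̄ ≈ 410 W/m²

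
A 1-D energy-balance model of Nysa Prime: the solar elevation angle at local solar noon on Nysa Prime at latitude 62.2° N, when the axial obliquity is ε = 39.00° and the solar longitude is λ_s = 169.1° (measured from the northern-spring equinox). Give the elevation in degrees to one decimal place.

34.6°

Solar declination: sin δ = sin ε · sin λ_s = sin 39.00° × sin 169.1° = 0.11900, so δ = +6.834°.
At local noon the hour angle is zero, so the zenith angle equals |φ − δ| = |+62.2° − (+6.834°)| = 55.366°.
Elevation = 90° − 55.366° = 34.6°.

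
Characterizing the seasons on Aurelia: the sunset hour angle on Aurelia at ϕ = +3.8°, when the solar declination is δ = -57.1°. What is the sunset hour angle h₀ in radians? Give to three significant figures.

h₀ = 1.47 rad

cos h₀ = −tan ϕ · tan δ = −tan(+3.8°) × tan(-57.100°) = 0.1027, so h₀ = 1.4679 rad = 84.11°.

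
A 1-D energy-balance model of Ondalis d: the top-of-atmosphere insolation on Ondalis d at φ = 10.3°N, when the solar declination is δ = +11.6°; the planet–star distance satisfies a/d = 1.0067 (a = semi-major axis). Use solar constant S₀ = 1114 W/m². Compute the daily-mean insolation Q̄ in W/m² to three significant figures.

cos H₀ = −tan(+10.3°) tan(+11.600°) = -0.0373, H₀ = 1.6081 rad.
Bracket: H₀ sin φ sin δ + cos φ cos δ sin H₀ = 1.6081×0.17880×0.20108 + 0.98389×0.97958×0.99930 = 0.057816 + 0.963124 = 1.020940.
Inverse-square distance factor (a/d)² = 1.0067² = 1.013445.
Q̄ = (S₀/π) × 1.013445 × [bracket] = (1114/π) × 1.013445 × 1.020940 = 366.9 W/m².

Q̄ ≈ 367 W/m²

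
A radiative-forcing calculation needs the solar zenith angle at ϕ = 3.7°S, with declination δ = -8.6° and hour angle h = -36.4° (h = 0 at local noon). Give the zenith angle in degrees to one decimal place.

θ_z = 36.5°

cos θ_z = sin ϕ sin δ + cos ϕ cos δ cos h = 0.009650 + 0.794185 = 0.803835.
θ_z = arccos(0.803835) = 36.5°.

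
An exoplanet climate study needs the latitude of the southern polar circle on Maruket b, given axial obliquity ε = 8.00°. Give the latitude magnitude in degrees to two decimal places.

The polar circle is the lowest latitude that experiences at least one full rotation of continuous darkness at the northern-summer solstice; it lies at |φ| = 90° − ε = 90° − 8.00° = 82.00°.

82.00°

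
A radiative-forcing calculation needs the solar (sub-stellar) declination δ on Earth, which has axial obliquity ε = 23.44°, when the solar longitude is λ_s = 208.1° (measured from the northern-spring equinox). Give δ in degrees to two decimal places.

sin δ = sin ε · sin λ_s = sin 23.44° × sin 208.1° = -0.187363.
δ = arcsin(-0.187363) = -10.80°.

δ = -10.80°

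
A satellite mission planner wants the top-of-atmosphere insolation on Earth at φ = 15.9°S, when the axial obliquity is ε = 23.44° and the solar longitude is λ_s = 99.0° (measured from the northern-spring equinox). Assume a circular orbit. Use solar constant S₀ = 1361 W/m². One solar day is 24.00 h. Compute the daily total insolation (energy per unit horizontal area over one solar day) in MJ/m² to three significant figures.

27.0 MJ/m²

Solar declination: sin δ = sin ε · sin λ_s = sin 23.44° × sin 99.0° = 0.39289, so δ = +23.135°.
cos H₀ = −tan(-15.9°) tan(+23.135°) = 0.1217, H₀ = 1.4488 rad.
Bracket: H₀ sin φ sin δ + cos φ cos δ sin H₀ = 1.4488×-0.27396×0.39289 + 0.96174×0.91959×0.99257 = -0.155943 + 0.877835 = 0.721892.
Q̄ = (S₀/π) × [bracket] = (1361/π) × 0.721892 = 312.74 W/m².
Daily total = Q̄ × 24.00 h × 3600 s/h = 312.74 × 24.00 × 3600 / 10⁶ = 27.02 MJ/m².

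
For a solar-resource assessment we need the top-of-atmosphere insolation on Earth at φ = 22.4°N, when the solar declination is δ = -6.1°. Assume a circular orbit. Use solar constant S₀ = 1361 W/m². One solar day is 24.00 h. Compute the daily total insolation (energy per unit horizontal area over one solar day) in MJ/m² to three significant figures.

cos H₀ = −tan(+22.4°) tan(-6.100°) = 0.0440, H₀ = 1.5267 rad.
Bracket: H₀ sin φ sin δ + cos φ cos δ sin H₀ = 1.5267×0.38107×-0.10626 + 0.92455×0.99434×0.99903 = -0.061820 + 0.918425 = 0.856605.
Q̄ = (S₀/π) × [bracket] = (1361/π) × 0.856605 = 371.10 W/m².
Daily total = Q̄ × 24.00 h × 3600 s/h = 371.10 × 24.00 × 3600 / 10⁶ = 32.06 MJ/m².

32.1 MJ/m²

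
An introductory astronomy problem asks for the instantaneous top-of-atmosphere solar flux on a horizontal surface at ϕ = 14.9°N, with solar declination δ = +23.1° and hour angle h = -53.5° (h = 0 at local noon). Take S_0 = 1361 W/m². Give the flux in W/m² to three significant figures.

cos θ_z = sin ϕ sin δ + cos ϕ cos δ cos h = 0.100883 + 0.528734 = 0.629617.
Flux = S_0 · cos θ_z = 1361 × 0.629617 = 856.9 W/m².

857 W/m²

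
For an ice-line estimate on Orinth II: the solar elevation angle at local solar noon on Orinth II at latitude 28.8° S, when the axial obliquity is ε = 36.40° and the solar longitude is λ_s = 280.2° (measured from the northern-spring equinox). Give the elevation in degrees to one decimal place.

83.1°

Solar declination: sin δ = sin ε · sin λ_s = sin 36.40° × sin 280.2° = -0.58404, so δ = -35.735°.
At local noon the hour angle is zero, so the zenith angle equals |φ − δ| = |-28.8° − (-35.735°)| = 6.935°.
Elevation = 90° − 6.935° = 83.1°.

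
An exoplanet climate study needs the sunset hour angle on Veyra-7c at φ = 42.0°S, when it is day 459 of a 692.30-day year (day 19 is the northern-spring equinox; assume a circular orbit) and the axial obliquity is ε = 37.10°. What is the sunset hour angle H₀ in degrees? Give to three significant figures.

Solar longitude: λ_s = 360° × (459 − 19)/692.30 = 228.803°.
sin δ = sin 37.10° × sin 228.803° = -0.45388, so δ = -26.993°.
cos H₀ = −tan φ · tan δ = −tan(-42.0°) × tan(-26.993°) = -0.4586, so H₀ = 2.0473 rad = 117.30°.

H₀ = 117°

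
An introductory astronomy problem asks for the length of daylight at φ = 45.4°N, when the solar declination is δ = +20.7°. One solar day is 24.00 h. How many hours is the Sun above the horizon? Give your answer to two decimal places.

cos H₀ = −tan φ · tan δ = −tan(+45.4°) × tan(+20.700°) = -0.3832, so H₀ = 1.9640 rad = 112.53°.
Daylight = 2H₀/(2π) × 24.00 h = (1.9640/π) × 24.00 = 15.00 h.

15.00 h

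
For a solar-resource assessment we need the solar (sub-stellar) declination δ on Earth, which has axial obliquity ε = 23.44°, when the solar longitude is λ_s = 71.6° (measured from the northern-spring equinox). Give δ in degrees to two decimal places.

sin δ = sin ε · sin λ_s = sin 23.44° × sin 71.6° = 0.377452.
δ = arcsin(0.377452) = +22.18°.

δ = +22.18°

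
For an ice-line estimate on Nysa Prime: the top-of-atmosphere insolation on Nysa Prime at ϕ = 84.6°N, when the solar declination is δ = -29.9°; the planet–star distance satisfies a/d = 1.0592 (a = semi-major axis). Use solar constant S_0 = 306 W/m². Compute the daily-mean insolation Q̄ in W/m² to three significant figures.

cos h₀ = −tan(+84.6°) tan(-29.900°) = 6.0831 ≥ 1 ⇒ polar night, h₀ = 0 and Q̄ = 0.
Inverse-square distance factor (a/d)² = 1.0592² = 1.121905.

Q̄ ≈ 0.00 W/m²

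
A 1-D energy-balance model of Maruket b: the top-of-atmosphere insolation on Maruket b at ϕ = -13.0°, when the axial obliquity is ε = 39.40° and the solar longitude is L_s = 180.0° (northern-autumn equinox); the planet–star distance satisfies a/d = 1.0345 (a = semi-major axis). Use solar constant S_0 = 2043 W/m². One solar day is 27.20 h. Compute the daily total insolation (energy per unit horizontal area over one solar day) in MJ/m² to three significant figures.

66.4 MJ/m²

Solar declination: sin δ = sin ε · sin L_s = sin 39.40° × sin 180.0° = 0.00000, so δ = +0.000°.
cos h₀ = −tan(-13.0°) tan(+0.000°) = 0.0000, h₀ = 1.5708 rad.
Bracket: h₀ sin ϕ sin δ + cos ϕ cos δ sin h₀ = 1.5708×-0.22495×0.00000 + 0.97437×1.00000×1.00000 = -0.000000 + 0.974370 = 0.974370.
Inverse-square distance factor (a/d)² = 1.0345² = 1.070190.
Q̄ = (S_0/π) × 1.070190 × [bracket] = (2043/π) × 1.070190 × 0.974370 = 678.11 W/m².
Daily total = Q̄ × 27.20 h × 3600 s/h = 678.11 × 27.20 × 3600 / 10⁶ = 66.40 MJ/m².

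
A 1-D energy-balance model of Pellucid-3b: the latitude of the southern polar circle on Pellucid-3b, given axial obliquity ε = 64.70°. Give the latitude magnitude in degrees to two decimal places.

The polar circle is the lowest latitude that experiences at least one full rotation of continuous darkness at the northern-summer solstice; it lies at |φ| = 90° − ε = 90° − 64.70° = 25.30°.

25.30°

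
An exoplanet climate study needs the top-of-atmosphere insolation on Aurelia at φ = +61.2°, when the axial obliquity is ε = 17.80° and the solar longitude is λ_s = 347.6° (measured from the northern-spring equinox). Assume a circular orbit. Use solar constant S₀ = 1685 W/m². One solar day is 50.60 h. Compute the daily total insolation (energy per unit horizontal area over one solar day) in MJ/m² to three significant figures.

Solar declination: sin δ = sin ε · sin λ_s = sin 17.80° × sin 347.6° = -0.06564, so δ = -3.764°.
cos H₀ = −tan(+61.2°) tan(-3.764°) = 0.1197, H₀ = 1.4508 rad.
Bracket: H₀ sin φ sin δ + cos φ cos δ sin H₀ = 1.4508×0.87631×-0.06564 + 0.48175×0.99784×0.99281 = -0.083451 + 0.477253 = 0.393802.
Q̄ = (S₀/π) × [bracket] = (1685/π) × 0.393802 = 211.22 W/m².
Daily total = Q̄ × 50.60 h × 3600 s/h = 211.22 × 50.60 × 3600 / 10⁶ = 38.48 MJ/m².

38.5 MJ/m²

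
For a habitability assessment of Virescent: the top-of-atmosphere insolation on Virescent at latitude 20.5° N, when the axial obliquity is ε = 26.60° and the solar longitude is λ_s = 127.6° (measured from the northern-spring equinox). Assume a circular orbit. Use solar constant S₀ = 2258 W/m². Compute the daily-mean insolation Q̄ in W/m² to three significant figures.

Q̄ ≈ 776 W/m²

Solar declination: sin δ = sin ε · sin λ_s = sin 26.60° × sin 127.6° = 0.35475, so δ = +20.778°.
cos H₀ = −tan(+20.5°) tan(+20.778°) = -0.1419, H₀ = 1.7131 rad.
Bracket: H₀ sin φ sin δ + cos φ cos δ sin H₀ = 1.7131×0.35021×0.35475 + 0.93667×0.93496×0.98989 = 0.212830 + 0.866895 = 1.079725.
Q̄ = (S₀/π) × [bracket] = (2258/π) × 1.079725 = 776.0 W/m².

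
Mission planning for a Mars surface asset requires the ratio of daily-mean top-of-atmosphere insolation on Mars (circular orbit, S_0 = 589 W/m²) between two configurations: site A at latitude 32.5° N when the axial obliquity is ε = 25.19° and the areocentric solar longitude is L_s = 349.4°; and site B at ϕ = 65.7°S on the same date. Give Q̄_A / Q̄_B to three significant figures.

Q̄_A / Q̄_B ≈ 1.47

— Configuration A (ϕ=+32.5°):
sin δ = sin 25.19° × sin 349.4° = -0.07829, so δ = -4.490°.
cos h₀ = −tan(+32.5°) tan(-4.490°) = 0.0500, h₀ = 1.5207 rad.
Bracket: h₀ sin ϕ sin δ + cos ϕ cos δ sin h₀ = 1.5207×0.53730×-0.07829 + 0.84339×0.99693×0.99875 = -0.063969 + 0.839750 = 0.775781.
Q̄ = (S_0/π) × [bracket] = (589/π) × 0.775781 = 145.45 W/m².
— Configuration B (ϕ=-65.7°):
cos h₀ = −tan(-65.7°) tan(-4.490°) = -0.1739, h₀ = 1.7456 rad.
Bracket: h₀ sin ϕ sin δ + cos ϕ cos δ sin h₀ = 1.7456×-0.91140×-0.07829 + 0.41151×0.99693×0.98476 = 0.124555 + 0.403995 = 0.528550.
Q̄ = (S_0/π) × [bracket] = (589/π) × 0.528550 = 99.095 W/m².
Ratio Q̄_A / Q̄_B = 145.45 / 99.095 = 1.468.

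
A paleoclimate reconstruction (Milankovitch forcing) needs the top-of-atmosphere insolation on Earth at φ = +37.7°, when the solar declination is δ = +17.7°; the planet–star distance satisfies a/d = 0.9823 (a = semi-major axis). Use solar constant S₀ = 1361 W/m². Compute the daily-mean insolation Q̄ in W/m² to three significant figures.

cos H₀ = −tan(+37.7°) tan(+17.700°) = -0.2467, H₀ = 1.8200 rad.
Bracket: H₀ sin φ sin δ + cos φ cos δ sin H₀ = 1.8200×0.61153×0.30403 + 0.79122×0.95266×0.96910 = 0.338381 + 0.730472 = 1.068853.
Inverse-square distance factor (a/d)² = 0.9823² = 0.964913.
Q̄ = (S₀/π) × 0.964913 × [bracket] = (1361/π) × 0.964913 × 1.068853 = 446.8 W/m².

Q̄ ≈ 447 W/m²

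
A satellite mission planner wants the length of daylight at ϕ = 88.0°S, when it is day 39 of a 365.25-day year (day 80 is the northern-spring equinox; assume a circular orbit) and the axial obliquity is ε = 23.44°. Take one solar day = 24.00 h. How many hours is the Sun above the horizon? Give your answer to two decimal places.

24.00 h

Solar longitude: L_s = 360° × (39 − 80)/365.25 = -40.411°, i.e. -40.411° + 360° = 319.589°.
sin δ = sin 23.44° × sin 319.589° = -0.25787, so δ = -14.944°.
Sunrise equation: cos h₀ = −tan ϕ · tan δ = -7.6430 ≤ −1, so the Sun never sets (polar day) and h₀ = π.
Daylight = 2h₀/(2π) × 24.00 h = (3.1416/π) × 24.00 = 24.00 h.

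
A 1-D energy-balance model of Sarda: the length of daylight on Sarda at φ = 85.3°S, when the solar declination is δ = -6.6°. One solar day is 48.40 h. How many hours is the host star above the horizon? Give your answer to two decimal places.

48.40 h

Sunrise equation: cos H₀ = −tan φ · tan δ = -1.4073 ≤ −1, so the host star never sets (polar day) and H₀ = π.
Daylight = 2H₀/(2π) × 48.40 h = (3.1416/π) × 48.40 = 48.40 h.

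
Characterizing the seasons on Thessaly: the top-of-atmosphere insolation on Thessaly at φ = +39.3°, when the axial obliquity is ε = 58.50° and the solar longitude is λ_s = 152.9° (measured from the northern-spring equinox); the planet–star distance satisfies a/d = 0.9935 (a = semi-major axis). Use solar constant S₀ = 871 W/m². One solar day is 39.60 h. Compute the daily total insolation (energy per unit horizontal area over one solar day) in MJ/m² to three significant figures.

44.6 MJ/m²

Solar declination: sin δ = sin ε · sin λ_s = sin 58.50° × sin 152.9° = 0.38842, so δ = +22.856°.
cos H₀ = −tan(+39.3°) tan(+22.856°) = -0.3450, H₀ = 1.9230 rad.
Bracket: H₀ sin φ sin δ + cos φ cos δ sin H₀ = 1.9230×0.63338×0.38842 + 0.77384×0.92148×0.93860 = 0.473092 + 0.669295 = 1.142387.
Inverse-square distance factor (a/d)² = 0.9935² = 0.987042.
Q̄ = (S₀/π) × 0.987042 × [bracket] = (871/π) × 0.987042 × 1.142387 = 312.62 W/m².
Daily total = Q̄ × 39.60 h × 3600 s/h = 312.62 × 39.60 × 3600 / 10⁶ = 44.57 MJ/m².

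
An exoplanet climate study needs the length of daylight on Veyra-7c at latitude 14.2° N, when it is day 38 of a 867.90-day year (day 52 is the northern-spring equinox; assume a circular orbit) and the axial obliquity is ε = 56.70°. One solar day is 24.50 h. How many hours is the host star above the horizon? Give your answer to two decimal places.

12.08 h

Solar longitude: L_s = 360° × (38 − 52)/867.90 = -5.807°, i.e. -5.807° + 360° = 354.193°.
sin δ = sin 56.70° × sin 354.193° = -0.08457, so δ = -4.851°.
cos h₀ = −tan ϕ · tan δ = −tan(+14.2°) × tan(-4.851°) = 0.0215, so h₀ = 1.5493 rad = 88.77°.
Daylight = 2h₀/(2π) × 24.50 h = (1.5493/π) × 24.50 = 12.08 h.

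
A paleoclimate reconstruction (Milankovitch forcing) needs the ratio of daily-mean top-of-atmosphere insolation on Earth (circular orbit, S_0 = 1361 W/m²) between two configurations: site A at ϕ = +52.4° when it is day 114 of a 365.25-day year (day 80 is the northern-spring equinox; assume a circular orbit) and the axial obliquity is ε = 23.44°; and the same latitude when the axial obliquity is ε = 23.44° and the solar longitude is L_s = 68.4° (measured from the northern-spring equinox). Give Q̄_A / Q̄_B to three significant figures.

Q̄_A / Q̄_B ≈ 0.809

— Configuration A (ϕ=+52.4°):
Solar longitude: L_s = 360° × (114 − 80)/365.25 = 33.511°.
sin δ = sin 23.44° × sin 33.511° = 0.21962, so δ = +12.687°.
cos h₀ = −tan(+52.4°) tan(+12.687°) = -0.2923, h₀ = 1.8674 rad.
Bracket: h₀ sin ϕ sin δ + cos ϕ cos δ sin h₀ = 1.8674×0.79229×0.21962 + 0.61015×0.97559×0.95632 = 0.324933 + 0.569255 = 0.894188.
Q̄ = (S_0/π) × [bracket] = (1361/π) × 0.894188 = 387.38 W/m².
— Configuration B (ϕ=+52.4°):
Solar declination: sin δ = sin ε · sin L_s = sin 23.44° × sin 68.4° = 0.36985, so δ = +21.707°.
cos h₀ = −tan(+52.4°) tan(+21.707°) = -0.5169, h₀ = 2.1140 rad.
Bracket: h₀ sin ϕ sin δ + cos ϕ cos δ sin h₀ = 2.1140×0.79229×0.36985 + 0.61015×0.92909×0.85603 = 0.619462 + 0.485270 = 1.104732.
Q̄ = (S_0/π) × [bracket] = (1361/π) × 1.104732 = 478.59 W/m².
Ratio Q̄_A / Q̄_B = 387.38 / 478.59 = 0.8094.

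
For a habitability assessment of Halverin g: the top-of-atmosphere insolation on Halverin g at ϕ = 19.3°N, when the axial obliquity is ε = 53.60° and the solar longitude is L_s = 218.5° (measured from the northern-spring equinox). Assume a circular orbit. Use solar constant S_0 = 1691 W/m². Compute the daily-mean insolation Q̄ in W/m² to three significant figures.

Solar declination: sin δ = sin ε · sin L_s = sin 53.60° × sin 218.5° = -0.50106, so δ = -30.070°.
cos h₀ = −tan(+19.3°) tan(-30.070°) = 0.2028, h₀ = 1.3666 rad.
Bracket: h₀ sin ϕ sin δ + cos ϕ cos δ sin h₀ = 1.3666×0.33051×-0.50106 + 0.94380×0.86541×0.97923 = -0.226316 + 0.799810 = 0.573494.
Q̄ = (S_0/π) × [bracket] = (1691/π) × 0.573494 = 308.7 W/m².

Q̄ ≈ 309 W/m²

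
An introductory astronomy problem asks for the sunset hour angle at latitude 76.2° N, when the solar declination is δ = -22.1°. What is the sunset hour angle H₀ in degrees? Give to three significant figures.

H₀ = 0.00°

cos H₀ = −tan φ · tan δ = 1.6532 ≥ 1, so the Sun never rises (polar night) and H₀ = 0.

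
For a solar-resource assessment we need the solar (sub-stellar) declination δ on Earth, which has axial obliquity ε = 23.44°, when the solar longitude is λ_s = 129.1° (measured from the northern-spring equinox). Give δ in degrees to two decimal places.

δ = +17.98°

sin δ = sin ε · sin λ_s = sin 23.44° × sin 129.1° = 0.308702.
δ = arcsin(0.308702) = +17.98°.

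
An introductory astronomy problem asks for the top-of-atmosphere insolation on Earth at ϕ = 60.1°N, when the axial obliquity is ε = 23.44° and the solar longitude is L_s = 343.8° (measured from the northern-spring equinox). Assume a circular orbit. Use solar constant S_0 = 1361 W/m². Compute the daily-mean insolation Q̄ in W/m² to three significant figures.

Q̄ ≈ 153 W/m²

Solar declination: sin δ = sin ε · sin L_s = sin 23.44° × sin 343.8° = -0.11098, so δ = -6.372°.
cos h₀ = −tan(+60.1°) tan(-6.372°) = 0.1942, h₀ = 1.3754 rad.
Bracket: h₀ sin ϕ sin δ + cos ϕ cos δ sin h₀ = 1.3754×0.86690×-0.11098 + 0.49849×0.99382×0.98096 = -0.132325 + 0.485977 = 0.353652.
Q̄ = (S_0/π) × [bracket] = (1361/π) × 0.353652 = 153.2 W/m².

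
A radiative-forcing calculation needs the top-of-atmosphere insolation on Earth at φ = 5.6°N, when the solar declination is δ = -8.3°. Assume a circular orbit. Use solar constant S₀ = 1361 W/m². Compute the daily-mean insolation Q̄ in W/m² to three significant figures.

cos H₀ = −tan(+5.6°) tan(-8.300°) = 0.0143, H₀ = 1.5565 rad.
Bracket: H₀ sin φ sin δ + cos φ cos δ sin H₀ = 1.5565×0.09758×-0.14436 + 0.99523×0.98953×0.99990 = -0.021926 + 0.984711 = 0.962785.
Q̄ = (S₀/π) × [bracket] = (1361/π) × 0.962785 = 417.1 W/m².

Q̄ ≈ 417 W/m²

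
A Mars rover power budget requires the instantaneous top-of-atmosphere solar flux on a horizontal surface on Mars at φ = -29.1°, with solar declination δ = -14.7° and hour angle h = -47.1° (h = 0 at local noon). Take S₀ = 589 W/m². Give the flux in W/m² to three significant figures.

412 W/m²

cos θ_z = sin φ sin δ + cos φ cos δ cos h = 0.123411 + 0.575326 = 0.698737.
Flux = S₀ · cos θ_z = 589 × 0.698737 = 411.6 W/m².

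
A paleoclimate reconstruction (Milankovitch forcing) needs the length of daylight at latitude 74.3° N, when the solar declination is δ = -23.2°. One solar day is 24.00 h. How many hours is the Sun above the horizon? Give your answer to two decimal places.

cos H₀ = −tan φ · tan δ = 1.5248 ≥ 1, so the Sun never rises (polar night) and H₀ = 0.
Daylight = 2H₀/(2π) × 24.00 h = (0.0000/π) × 24.00 = 0.00 h.

0.00 h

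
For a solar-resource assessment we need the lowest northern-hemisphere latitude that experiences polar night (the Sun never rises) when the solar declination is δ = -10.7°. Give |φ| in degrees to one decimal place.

Polar night requires cos H₀ = −tan φ tan δ ≥ 1, i.e. tan φ tan δ ≤ −1.
The boundary is |tan φ| · |tan δ| = 1, so |φ| = 90° − |δ| = 90° − 10.7° = 79.3° in the northern hemisphere.

|φ| = 79.3°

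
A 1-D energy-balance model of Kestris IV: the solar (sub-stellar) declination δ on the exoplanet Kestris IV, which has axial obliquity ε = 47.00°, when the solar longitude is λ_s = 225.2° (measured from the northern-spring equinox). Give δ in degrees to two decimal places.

sin δ = sin ε · sin λ_s = sin 47.00° × sin 225.2° = -0.518947.
δ = arcsin(-0.518947) = -31.26°.

δ = -31.26°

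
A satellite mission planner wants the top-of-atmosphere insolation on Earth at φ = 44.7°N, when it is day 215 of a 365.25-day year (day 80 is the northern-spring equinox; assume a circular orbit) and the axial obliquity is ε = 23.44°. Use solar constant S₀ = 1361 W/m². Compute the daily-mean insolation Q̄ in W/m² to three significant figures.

Q̄ ≈ 447 W/m²

Solar longitude: λ_s = 360° × (215 − 80)/365.25 = 133.060°.
sin δ = sin 23.44° × sin 133.060° = 0.29064, so δ = +16.896°.
cos H₀ = −tan(+44.7°) tan(+16.896°) = -0.3006, H₀ = 1.8761 rad.
Bracket: H₀ sin φ sin δ + cos φ cos δ sin H₀ = 1.8761×0.70339×0.29064 + 0.71080×0.95683×0.95375 = 0.383537 + 0.648659 = 1.032196.
Q̄ = (S₀/π) × [bracket] = (1361/π) × 1.032196 = 447.2 W/m².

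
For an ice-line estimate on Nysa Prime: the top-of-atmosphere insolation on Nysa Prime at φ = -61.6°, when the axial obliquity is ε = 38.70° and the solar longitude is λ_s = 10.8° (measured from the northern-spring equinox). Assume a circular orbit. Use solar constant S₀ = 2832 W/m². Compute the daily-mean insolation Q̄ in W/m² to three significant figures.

Solar declination: sin δ = sin ε · sin λ_s = sin 38.70° × sin 10.8° = 0.11716, so δ = +6.728°.
cos H₀ = −tan(-61.6°) tan(+6.728°) = 0.2182, H₀ = 1.3508 rad.
Bracket: H₀ sin φ sin δ + cos φ cos δ sin H₀ = 1.3508×-0.87965×0.11716 + 0.47562×0.99311×0.97591 = -0.139213 + 0.460964 = 0.321751.
Q̄ = (S₀/π) × [bracket] = (2832/π) × 0.321751 = 290.0 W/m².

Q̄ ≈ 290 W/m²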